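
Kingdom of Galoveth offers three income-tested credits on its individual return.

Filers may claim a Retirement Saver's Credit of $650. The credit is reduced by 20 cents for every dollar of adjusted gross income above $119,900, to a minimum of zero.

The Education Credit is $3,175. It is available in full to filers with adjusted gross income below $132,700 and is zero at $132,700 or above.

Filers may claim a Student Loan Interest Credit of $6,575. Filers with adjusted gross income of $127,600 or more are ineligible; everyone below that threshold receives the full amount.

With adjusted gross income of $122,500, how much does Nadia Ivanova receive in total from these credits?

Retirement Saver's Credit: 20% of the $2,600 excess over $119,900 is $520; credit = $650 − $520 = $130.
Education Credit: $122,500 is below the $132,700 cutoff, so the full $3,175 applies.
Student Loan Interest Credit: $122,500 is below the $127,600 cutoff, so the full $6,575 applies.
Total: $130 + $3,175 + $6,575 = $9,880.

$9,880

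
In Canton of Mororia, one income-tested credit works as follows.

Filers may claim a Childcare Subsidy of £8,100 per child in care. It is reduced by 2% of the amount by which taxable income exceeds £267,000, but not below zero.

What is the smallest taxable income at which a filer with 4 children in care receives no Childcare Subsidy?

Full credit = 4 × £8,100 = £32,400.
The credit falls by 2% of each pound above £267,000, so it reaches zero when the excess is £32,400 / 2% = £1,620,000: income = £267,000 + £1,620,000 = £1,887,000.

£1,887,000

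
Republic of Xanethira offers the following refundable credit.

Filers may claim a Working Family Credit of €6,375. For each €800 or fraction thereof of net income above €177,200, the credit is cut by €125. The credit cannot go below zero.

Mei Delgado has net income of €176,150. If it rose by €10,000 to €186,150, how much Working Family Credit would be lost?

At €176,150 — €176,150 is at or below the €177,200 threshold, so the full €6,375 applies.
At €186,150 — income exceeds €177,200 by €8,950, which is 12 full-or-partial €800 increments; reduction = 12 × €125 = €1,500, leaving €4,875.
Lost: €6,375 − €4,875 = €1,500.

€1,500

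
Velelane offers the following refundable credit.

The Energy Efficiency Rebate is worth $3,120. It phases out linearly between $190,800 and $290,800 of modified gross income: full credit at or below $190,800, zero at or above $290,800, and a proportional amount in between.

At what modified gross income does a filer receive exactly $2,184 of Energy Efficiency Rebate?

$2,184 is 2,184/3,120 of the full $3,120, so 936/3,120 of the $100,000 range has been used: income = $190,800 + $100,000 × 936/3,120 = $220,800.

$220,800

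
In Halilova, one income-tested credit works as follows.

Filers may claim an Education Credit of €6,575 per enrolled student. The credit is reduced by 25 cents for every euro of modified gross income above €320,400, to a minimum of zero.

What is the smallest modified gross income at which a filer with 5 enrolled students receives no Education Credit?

€451,900

Full credit = 5 × €6,575 = €32,875.
The credit falls by 25% of each euro above €320,400, so it reaches zero when the excess is €32,875 / 25% = €131,500: income = €320,400 + €131,500 = €451,900.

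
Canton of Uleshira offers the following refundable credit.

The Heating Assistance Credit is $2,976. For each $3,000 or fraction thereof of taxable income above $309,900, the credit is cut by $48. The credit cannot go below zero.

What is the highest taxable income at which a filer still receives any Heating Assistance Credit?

After 61 increments the reduction is 61 × $48 = $2,928, leaving $48; one more increment wipes it out. Increment 61 ends at excess 61 × $3,000 = $183,000, so the highest qualifying income is $309,900 + $183,000 = $492,900.

$492,900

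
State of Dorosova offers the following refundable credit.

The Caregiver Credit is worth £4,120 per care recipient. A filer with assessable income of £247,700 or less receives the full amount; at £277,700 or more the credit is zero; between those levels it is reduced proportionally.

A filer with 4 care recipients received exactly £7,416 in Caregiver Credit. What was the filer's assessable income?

£264,200

Full credit = 4 × £4,120 = £16,480.
£7,416 is 7,416/16,480 of the full £16,480, so 9,064/16,480 of the £30,000 range has been used: income = £247,700 + £30,000 × 9,064/16,480 = £264,200.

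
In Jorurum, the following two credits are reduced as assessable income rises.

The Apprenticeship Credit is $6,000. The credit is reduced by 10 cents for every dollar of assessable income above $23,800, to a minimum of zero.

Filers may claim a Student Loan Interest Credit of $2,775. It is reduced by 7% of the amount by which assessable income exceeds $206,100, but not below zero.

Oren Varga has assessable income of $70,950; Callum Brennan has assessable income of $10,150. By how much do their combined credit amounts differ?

Oren ($70,950): Apprenticeship Credit: 10% of the $47,150 excess over $23,800 is $4,715; credit = $6,000 − $4,715 = $1,285. Student Loan Interest Credit: $70,950 is at or below the $206,100 threshold, so the full $2,775 applies. total $1,285 + $2,775 = $4,060
Callum ($10,150): Apprenticeship Credit: $10,150 is at or below the $23,800 threshold, so the full $6,000 applies. Student Loan Interest Credit: $10,150 is at or below the $206,100 threshold, so the full $2,775 applies. total $6,000 + $2,775 = $8,775
Difference: |$4,060 − $8,775| = $4,715.

$4,715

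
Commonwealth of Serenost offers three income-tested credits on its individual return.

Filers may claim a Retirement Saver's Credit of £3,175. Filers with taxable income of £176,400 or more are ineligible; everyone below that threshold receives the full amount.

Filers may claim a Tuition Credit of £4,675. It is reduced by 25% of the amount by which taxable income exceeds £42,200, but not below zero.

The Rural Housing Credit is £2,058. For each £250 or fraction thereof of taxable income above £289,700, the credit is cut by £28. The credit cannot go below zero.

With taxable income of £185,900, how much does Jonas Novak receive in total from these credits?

£2,058

Retirement Saver's Credit: £185,900 meets or exceeds the £176,400 cutoff, so the credit is £0.
Tuition Credit: 25% of the £143,700 excess over £42,200 is £35,925 ≥ base, so the credit is £0.
Rural Housing Credit: £185,900 is at or below the £289,700 threshold, so the full £2,058 applies.
Total: £0 + £0 + £2,058 = £2,058.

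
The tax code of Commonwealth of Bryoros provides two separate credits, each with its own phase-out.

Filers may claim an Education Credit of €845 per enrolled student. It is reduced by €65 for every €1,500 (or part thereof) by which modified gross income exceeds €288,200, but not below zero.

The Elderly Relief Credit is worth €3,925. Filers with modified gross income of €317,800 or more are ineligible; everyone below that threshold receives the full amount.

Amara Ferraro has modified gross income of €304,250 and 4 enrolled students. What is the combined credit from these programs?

Education Credit: base = 4 × €845 = €3,380. income exceeds €288,200 by €16,050, which is 11 full-or-partial €1,500 increments; reduction = 11 × €65 = €715, leaving €2,665.
Elderly Relief Credit: €304,250 is below the €317,800 cutoff, so the full €3,925 applies.
Total: €2,665 + €3,925 = €6,590.

€6,590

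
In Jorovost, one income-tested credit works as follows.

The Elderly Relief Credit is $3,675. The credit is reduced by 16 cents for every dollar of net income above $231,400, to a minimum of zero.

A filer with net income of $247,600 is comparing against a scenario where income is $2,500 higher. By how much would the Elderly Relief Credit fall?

At $247,600 — 16% of the $16,200 excess over $231,400 is $2,592; credit = $3,675 − $2,592 = $1,083.
At $250,100 — 16% of the $18,700 excess over $231,400 is $2,992; credit = $3,675 − $2,992 = $683.
Lost: $1,083 − $683 = $400.

$400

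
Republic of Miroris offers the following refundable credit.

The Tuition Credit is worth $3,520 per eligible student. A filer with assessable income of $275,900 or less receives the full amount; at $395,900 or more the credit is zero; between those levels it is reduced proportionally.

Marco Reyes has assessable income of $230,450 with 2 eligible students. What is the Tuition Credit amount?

Tuition Credit: base = 2 × $3,520 = $7,040. $230,450 is at or below the $275,900 threshold, so the full $7,040 applies.

$7,040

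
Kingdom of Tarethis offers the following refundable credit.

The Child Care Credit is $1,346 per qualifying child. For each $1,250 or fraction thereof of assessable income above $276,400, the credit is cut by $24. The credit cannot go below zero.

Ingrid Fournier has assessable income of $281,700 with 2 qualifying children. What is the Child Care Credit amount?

$2,572

Child Care Credit: base = 2 × $1,346 = $2,692. income exceeds $276,400 by $5,300, which is 5 full-or-partial $1,250 increments; reduction = 5 × $24 = $120, leaving $2,572.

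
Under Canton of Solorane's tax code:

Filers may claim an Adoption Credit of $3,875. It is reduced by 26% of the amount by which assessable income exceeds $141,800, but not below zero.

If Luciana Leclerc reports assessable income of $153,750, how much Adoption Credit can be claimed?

Adoption Credit: 26% of the $11,950 excess over $141,800 is $3,107; credit = $3,875 − $3,107 = $768.

$768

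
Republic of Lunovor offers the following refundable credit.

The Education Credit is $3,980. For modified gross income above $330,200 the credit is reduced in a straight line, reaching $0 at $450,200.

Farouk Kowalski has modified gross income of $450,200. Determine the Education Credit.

Education Credit: $450,200 is at or above $450,200, so the credit is $0.

$0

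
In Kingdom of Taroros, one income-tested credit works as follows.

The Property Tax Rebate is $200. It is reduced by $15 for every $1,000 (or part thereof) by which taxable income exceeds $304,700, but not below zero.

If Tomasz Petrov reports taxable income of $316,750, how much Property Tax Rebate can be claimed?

$5

Property Tax Rebate: income exceeds $304,700 by $12,050, which is 13 full-or-partial $1,000 increments; reduction = 13 × $15 = $195, leaving $5.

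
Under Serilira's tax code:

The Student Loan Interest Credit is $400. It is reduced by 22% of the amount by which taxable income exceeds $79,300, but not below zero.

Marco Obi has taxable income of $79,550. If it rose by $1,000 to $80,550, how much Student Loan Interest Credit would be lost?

At $79,550 — 22% of the $250 excess over $79,300 is $55; credit = $400 − $55 = $345.
At $80,550 — 22% of the $1,250 excess over $79,300 is $275; credit = $400 − $275 = $125.
Lost: $345 − $125 = $220.

$220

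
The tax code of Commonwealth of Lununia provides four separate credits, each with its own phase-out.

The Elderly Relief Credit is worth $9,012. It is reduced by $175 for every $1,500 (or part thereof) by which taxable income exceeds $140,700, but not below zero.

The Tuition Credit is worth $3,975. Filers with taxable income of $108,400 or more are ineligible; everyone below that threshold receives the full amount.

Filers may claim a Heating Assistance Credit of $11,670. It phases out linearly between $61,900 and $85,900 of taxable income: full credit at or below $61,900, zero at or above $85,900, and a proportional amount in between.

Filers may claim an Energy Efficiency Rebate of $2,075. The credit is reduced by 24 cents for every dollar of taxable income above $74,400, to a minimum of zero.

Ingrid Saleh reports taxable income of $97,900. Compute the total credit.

Elderly Relief Credit: $97,900 is at or below the $140,700 threshold, so the full $9,012 applies.
Tuition Credit: $97,900 is below the $108,400 cutoff, so the full $3,975 applies.
Heating Assistance Credit: $97,900 is at or above $85,900, so the credit is $0.
Energy Efficiency Rebate: 24% of the $23,500 excess over $74,400 is $5,640 ≥ base, so the credit is $0.
Total: $9,012 + $3,975 + $0 + $0 = $12,987.

$12,987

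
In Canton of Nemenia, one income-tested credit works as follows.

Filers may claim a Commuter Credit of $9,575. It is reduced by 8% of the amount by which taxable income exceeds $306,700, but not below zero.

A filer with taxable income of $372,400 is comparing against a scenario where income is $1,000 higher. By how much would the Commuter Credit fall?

At $372,400 — 8% of the $65,700 excess over $306,700 is $5,256; credit = $9,575 − $5,256 = $4,319.
At $373,400 — 8% of the $66,700 excess over $306,700 is $5,336; credit = $9,575 − $5,336 = $4,239.
Lost: $4,319 − $4,239 = $80.

$80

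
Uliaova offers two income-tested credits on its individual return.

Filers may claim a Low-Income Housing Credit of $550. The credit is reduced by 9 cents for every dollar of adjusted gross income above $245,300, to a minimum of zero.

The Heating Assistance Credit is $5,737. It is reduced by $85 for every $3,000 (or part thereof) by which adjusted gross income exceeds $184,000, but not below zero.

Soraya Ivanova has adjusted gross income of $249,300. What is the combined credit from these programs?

Low-Income Housing Credit: 9% of the $4,000 excess over $245,300 is $360; credit = $550 − $360 = $190.
Heating Assistance Credit: income exceeds $184,000 by $65,300, which is 22 full-or-partial $3,000 increments; reduction = 22 × $85 = $1,870, leaving $3,867.
Total: $190 + $3,867 = $4,057.

$4,057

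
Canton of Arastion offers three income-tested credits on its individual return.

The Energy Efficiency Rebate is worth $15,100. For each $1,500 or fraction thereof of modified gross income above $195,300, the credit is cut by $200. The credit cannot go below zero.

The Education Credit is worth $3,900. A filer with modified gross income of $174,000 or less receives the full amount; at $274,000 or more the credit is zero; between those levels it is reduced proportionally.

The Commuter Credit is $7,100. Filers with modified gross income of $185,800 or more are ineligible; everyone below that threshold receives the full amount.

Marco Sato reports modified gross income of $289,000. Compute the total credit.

Energy Efficiency Rebate: income exceeds $195,300 by $93,700, which is 63 full-or-partial $1,500 increments; reduction = 63 × $200 = $12,600, leaving $2,500.
Education Credit: $289,000 is at or above $274,000, so the credit is $0.
Commuter Credit: $289,000 meets or exceeds the $185,800 cutoff, so the credit is $0.
Total: $2,500 + $0 + $0 = $2,500.

$2,500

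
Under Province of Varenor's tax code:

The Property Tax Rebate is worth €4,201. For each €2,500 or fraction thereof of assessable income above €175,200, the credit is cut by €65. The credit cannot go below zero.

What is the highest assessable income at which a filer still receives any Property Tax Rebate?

After 64 increments the reduction is 64 × €65 = €4,160, leaving €41; one more increment wipes it out. Increment 64 ends at excess 64 × €2,500 = €160,000, so the highest qualifying income is €175,200 + €160,000 = €335,200.

€335,200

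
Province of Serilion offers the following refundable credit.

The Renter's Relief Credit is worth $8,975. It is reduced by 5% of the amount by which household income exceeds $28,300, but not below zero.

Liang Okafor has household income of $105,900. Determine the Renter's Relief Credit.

Renter's Relief Credit: 5% of the $77,600 excess over $28,300 is $3,880; credit = $8,975 − $3,880 = $5,095.

$5,095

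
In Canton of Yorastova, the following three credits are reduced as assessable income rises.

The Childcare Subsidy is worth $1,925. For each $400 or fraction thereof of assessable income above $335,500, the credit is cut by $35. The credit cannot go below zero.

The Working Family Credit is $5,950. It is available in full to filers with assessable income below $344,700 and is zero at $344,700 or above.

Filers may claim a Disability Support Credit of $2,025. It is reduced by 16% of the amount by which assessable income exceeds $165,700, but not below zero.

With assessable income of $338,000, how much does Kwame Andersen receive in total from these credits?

Childcare Subsidy: income exceeds $335,500 by $2,500, which is 7 full-or-partial $400 increments; reduction = 7 × $35 = $245, leaving $1,680.
Working Family Credit: $338,000 is below the $344,700 cutoff, so the full $5,950 applies.
Disability Support Credit: 16% of the $172,300 excess over $165,700 is $27,568 ≥ base, so the credit is $0.
Total: $1,680 + $5,950 + $0 = $7,630.

$7,630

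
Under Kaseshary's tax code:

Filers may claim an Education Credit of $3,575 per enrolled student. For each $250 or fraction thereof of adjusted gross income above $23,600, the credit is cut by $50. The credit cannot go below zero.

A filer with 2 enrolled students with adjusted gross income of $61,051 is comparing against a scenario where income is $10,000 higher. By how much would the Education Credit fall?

At $61,051 — base = 2 × $3,575 = $7,150. income exceeds $23,600 by $37,451 → 150 increments × $50 = $7,500 ≥ base, so the credit is $0.
At $71,051 — base = 2 × $3,575 = $7,150. income exceeds $23,600 by $47,451 → 190 increments × $50 = $9,500 ≥ base, so the credit is $0.
Lost: $0 − $0 = $0.

$0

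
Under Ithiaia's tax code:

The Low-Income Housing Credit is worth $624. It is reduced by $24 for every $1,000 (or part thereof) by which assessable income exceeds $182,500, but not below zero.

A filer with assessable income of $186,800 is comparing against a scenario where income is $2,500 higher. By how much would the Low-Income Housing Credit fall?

At $186,800 — income exceeds $182,500 by $4,300, which is 5 full-or-partial $1,000 increments; reduction = 5 × $24 = $120, leaving $504.
At $189,300 — income exceeds $182,500 by $6,800, which is 7 full-or-partial $1,000 increments; reduction = 7 × $24 = $168, leaving $456.
Lost: $504 − $456 = $48.

$48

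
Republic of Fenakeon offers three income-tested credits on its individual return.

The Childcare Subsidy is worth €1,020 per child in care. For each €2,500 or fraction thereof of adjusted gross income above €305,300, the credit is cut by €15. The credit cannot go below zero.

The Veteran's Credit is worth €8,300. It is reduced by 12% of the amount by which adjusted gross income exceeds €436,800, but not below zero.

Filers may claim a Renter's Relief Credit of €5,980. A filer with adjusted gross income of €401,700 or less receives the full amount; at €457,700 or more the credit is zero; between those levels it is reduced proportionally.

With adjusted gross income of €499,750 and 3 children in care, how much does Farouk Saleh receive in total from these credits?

Childcare Subsidy: base = 3 × €1,020 = €3,060. income exceeds €305,300 by €194,450, which is 78 full-or-partial €2,500 increments; reduction = 78 × €15 = €1,170, leaving €1,890.
Veteran's Credit: 12% of the €62,950 excess over €436,800 is €7,554; credit = €8,300 − €7,554 = €746.
Renter's Relief Credit: €499,750 is at or above €457,700, so the credit is €0.
Total: €1,890 + €746 + €0 = €2,636.

€2,636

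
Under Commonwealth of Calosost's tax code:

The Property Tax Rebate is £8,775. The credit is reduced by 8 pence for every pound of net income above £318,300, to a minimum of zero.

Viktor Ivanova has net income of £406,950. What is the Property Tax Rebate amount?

Property Tax Rebate: 8% of the £88,650 excess over £318,300 is £7,092; credit = £8,775 − £7,092 = £1,683.

£1,683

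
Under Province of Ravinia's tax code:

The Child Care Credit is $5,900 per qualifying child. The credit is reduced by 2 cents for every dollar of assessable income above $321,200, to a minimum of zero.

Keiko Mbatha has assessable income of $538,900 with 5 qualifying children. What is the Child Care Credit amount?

Child Care Credit: base = 5 × $5,900 = $29,500. 2% of the $217,700 excess over $321,200 is $4,354; credit = $29,500 − $4,354 = $25,146.

$25,146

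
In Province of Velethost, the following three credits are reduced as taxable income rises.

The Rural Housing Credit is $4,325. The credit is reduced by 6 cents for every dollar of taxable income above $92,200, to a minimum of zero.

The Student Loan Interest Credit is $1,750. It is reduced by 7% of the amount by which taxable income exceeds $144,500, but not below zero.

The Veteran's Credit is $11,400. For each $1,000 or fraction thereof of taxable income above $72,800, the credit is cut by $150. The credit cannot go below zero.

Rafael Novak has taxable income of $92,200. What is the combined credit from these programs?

$14,475

Rural Housing Credit: $92,200 is at or below the $92,200 threshold, so the full $4,325 applies.
Student Loan Interest Credit: $92,200 is at or below the $144,500 threshold, so the full $1,750 applies.
Veteran's Credit: income exceeds $72,800 by $19,400, which is 20 full-or-partial $1,000 increments; reduction = 20 × $150 = $3,000, leaving $8,400.
Total: $4,325 + $1,750 + $8,400 = $14,475.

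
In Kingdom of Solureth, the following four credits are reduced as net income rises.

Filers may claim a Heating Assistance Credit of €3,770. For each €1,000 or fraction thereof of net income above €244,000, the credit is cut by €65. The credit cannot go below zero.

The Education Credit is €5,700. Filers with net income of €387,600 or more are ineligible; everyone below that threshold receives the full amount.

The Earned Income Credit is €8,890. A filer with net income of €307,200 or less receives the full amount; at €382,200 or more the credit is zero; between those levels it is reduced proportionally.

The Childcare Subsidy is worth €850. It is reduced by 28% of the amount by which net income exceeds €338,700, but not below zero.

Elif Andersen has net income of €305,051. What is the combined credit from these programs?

Heating Assistance Credit: income exceeds €244,000 by €61,051 → 62 increments × €65 = €4,030 ≥ base, so the credit is €0.
Education Credit: €305,051 is below the €387,600 cutoff, so the full €5,700 applies.
Earned Income Credit: €305,051 is at or below the €307,200 threshold, so the full €8,890 applies.
Childcare Subsidy: €305,051 is at or below the €338,700 threshold, so the full €850 applies.
Total: €0 + €5,700 + €8,890 + €850 = €15,440.

€15,440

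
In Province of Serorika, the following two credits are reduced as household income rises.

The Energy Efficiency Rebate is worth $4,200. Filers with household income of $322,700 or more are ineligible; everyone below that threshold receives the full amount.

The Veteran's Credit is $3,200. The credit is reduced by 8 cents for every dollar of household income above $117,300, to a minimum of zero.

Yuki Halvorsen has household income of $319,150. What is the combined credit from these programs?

$4,200

Energy Efficiency Rebate: $319,150 is below the $322,700 cutoff, so the full $4,200 applies.
Veteran's Credit: 8% of the $201,850 excess over $117,300 is $16,148 ≥ base, so the credit is $0.
Total: $4,200 + $0 = $4,200.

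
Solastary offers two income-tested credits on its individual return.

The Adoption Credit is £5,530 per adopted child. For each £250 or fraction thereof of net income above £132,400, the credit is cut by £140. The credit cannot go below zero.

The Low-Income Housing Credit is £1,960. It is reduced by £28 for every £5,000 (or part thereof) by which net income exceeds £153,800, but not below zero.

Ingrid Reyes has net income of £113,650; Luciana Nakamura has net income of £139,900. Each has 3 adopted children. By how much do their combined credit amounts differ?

£4,200

Ingrid (£113,650): Adoption Credit: base = 3 × £5,530 = £16,590. £113,650 is at or below the £132,400 threshold, so the full £16,590 applies. Low-Income Housing Credit: £113,650 is at or below the £153,800 threshold, so the full £1,960 applies. total £16,590 + £1,960 = £18,550
Luciana (£139,900): Adoption Credit: base = 3 × £5,530 = £16,590. income exceeds £132,400 by £7,500, which is 30 full-or-partial £250 increments; reduction = 30 × £140 = £4,200, leaving £12,390. Low-Income Housing Credit: £139,900 is at or below the £153,800 threshold, so the full £1,960 applies. total £12,390 + £1,960 = £14,350
Difference: |£18,550 − £14,350| = £4,200.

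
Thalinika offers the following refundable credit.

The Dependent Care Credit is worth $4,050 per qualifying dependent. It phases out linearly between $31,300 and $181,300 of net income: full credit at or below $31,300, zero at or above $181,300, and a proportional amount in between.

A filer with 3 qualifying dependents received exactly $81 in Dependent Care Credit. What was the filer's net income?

$180,300

Full credit = 3 × $4,050 = $12,150.
$81 is 81/12,150 of the full $12,150, so 12,069/12,150 of the $150,000 range has been used: income = $31,300 + $150,000 × 12,069/12,150 = $180,300.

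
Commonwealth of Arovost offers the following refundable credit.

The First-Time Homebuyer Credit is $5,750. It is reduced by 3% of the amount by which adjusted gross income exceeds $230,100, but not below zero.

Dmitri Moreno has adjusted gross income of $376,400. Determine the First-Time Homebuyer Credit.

$1,361

First-Time Homebuyer Credit: 3% of the $146,300 excess over $230,100 is $4,389; credit = $5,750 − $4,389 = $1,361.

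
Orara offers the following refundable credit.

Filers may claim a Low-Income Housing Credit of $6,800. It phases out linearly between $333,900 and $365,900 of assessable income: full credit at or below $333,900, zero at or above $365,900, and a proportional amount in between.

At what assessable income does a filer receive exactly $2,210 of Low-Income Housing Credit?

$2,210 is 2,210/6,800 of the full $6,800, so 4,590/6,800 of the $32,000 range has been used: income = $333,900 + $32,000 × 4,590/6,800 = $355,500.

$355,500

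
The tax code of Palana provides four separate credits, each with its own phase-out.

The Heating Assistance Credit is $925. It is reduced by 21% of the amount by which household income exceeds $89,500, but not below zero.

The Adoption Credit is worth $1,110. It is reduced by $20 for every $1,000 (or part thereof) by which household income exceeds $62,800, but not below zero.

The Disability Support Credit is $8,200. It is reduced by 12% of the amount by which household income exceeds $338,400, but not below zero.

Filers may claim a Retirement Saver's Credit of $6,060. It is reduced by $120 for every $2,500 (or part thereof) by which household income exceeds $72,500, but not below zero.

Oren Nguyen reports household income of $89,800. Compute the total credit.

$14,852

Heating Assistance Credit: 21% of the $300 excess over $89,500 is $63; credit = $925 − $63 = $862.
Adoption Credit: income exceeds $62,800 by $27,000, which is 27 full-or-partial $1,000 increments; reduction = 27 × $20 = $540, leaving $570.
Disability Support Credit: $89,800 is at or below the $338,400 threshold, so the full $8,200 applies.
Retirement Saver's Credit: income exceeds $72,500 by $17,300, which is 7 full-or-partial $2,500 increments; reduction = 7 × $120 = $840, leaving $5,220.
Total: $862 + $570 + $8,200 + $5,220 = $14,852.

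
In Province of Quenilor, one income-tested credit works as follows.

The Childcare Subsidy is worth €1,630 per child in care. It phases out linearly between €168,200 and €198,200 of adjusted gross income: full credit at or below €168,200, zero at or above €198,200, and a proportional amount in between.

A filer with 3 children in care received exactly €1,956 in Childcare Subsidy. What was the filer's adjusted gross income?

€186,200

Full credit = 3 × €1,630 = €4,890.
€1,956 is 1,956/4,890 of the full €4,890, so 2,934/4,890 of the €30,000 range has been used: income = €168,200 + €30,000 × 2,934/4,890 = €186,200.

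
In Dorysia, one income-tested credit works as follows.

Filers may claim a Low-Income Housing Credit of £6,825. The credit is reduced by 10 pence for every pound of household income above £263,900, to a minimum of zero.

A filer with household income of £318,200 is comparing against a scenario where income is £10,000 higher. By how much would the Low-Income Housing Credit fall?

£1,000

At £318,200 — 10% of the £54,300 excess over £263,900 is £5,430; credit = £6,825 − £5,430 = £1,395.
At £328,200 — 10% of the £64,300 excess over £263,900 is £6,430; credit = £6,825 − £6,430 = £395.
Lost: £1,395 − £395 = £1,000.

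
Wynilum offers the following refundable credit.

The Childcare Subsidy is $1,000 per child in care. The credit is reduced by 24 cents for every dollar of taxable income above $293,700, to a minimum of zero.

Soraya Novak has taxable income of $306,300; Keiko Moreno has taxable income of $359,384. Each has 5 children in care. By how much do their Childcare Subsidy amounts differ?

$1,976

Soraya ($306,300): Childcare Subsidy: base = 5 × $1,000 = $5,000. 24% of the $12,600 excess over $293,700 is $3,024; credit = $5,000 − $3,024 = $1,976.
Keiko ($359,384): Childcare Subsidy: base = 5 × $1,000 = $5,000. 24% of the $65,684 excess over $293,700 is $15,764.16 ≥ base, so the credit is $0.
Difference: |$1,976 − $0| = $1,976.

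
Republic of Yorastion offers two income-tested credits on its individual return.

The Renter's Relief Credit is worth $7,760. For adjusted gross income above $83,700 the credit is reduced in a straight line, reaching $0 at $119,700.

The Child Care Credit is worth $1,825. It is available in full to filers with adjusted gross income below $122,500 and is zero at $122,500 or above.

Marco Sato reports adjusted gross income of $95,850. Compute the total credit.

$6,966

Renter's Relief Credit: $95,850 is $12,150 into a $36,000 phase-out range, leaving 23,850/36,000 of the credit: $7,760 × 23,850/36,000 = $5,141.
Child Care Credit: $95,850 is below the $122,500 cutoff, so the full $1,825 applies.
Total: $5,141 + $1,825 = $6,966.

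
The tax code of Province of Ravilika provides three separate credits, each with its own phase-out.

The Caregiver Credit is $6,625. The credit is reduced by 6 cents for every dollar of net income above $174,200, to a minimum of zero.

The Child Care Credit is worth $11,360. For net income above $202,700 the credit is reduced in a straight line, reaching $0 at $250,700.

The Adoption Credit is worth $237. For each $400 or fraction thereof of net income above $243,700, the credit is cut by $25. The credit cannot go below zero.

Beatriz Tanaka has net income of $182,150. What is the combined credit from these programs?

Caregiver Credit: 6% of the $7,950 excess over $174,200 is $477; credit = $6,625 − $477 = $6,148.
Child Care Credit: $182,150 is at or below the $202,700 threshold, so the full $11,360 applies.
Adoption Credit: $182,150 is at or below the $243,700 threshold, so the full $237 applies.
Total: $6,148 + $11,360 + $237 = $17,745.

$17,745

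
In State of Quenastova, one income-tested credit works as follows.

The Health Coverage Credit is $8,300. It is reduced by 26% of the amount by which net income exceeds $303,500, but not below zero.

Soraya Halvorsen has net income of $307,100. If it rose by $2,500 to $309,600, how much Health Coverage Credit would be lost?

$650

At $307,100 — 26% of the $3,600 excess over $303,500 is $936; credit = $8,300 − $936 = $7,364.
At $309,600 — 26% of the $6,100 excess over $303,500 is $1,586; credit = $8,300 − $1,586 = $6,714.
Lost: $7,364 − $6,714 = $650.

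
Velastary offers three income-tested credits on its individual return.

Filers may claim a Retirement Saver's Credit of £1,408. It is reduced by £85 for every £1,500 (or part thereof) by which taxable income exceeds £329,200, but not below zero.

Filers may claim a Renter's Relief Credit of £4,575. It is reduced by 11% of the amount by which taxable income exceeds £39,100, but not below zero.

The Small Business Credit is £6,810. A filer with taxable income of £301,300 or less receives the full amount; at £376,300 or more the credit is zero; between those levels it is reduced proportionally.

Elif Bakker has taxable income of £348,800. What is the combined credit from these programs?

Retirement Saver's Credit: income exceeds £329,200 by £19,600, which is 14 full-or-partial £1,500 increments; reduction = 14 × £85 = £1,190, leaving £218.
Renter's Relief Credit: 11% of the £309,700 excess over £39,100 is £34,067 ≥ base, so the credit is £0.
Small Business Credit: £348,800 is £47,500 into a £75,000 phase-out range, leaving 27,500/75,000 of the credit: £6,810 × 27,500/75,000 = £2,497.
Total: £218 + £0 + £2,497 = £2,715.

£2,715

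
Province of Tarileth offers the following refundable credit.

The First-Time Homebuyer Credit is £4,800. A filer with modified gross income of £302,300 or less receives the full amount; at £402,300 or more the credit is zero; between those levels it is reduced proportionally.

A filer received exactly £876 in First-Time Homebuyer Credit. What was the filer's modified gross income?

£876 is 876/4,800 of the full £4,800, so 3,924/4,800 of the £100,000 range has been used: income = £302,300 + £100,000 × 3,924/4,800 = £384,050.

£384,050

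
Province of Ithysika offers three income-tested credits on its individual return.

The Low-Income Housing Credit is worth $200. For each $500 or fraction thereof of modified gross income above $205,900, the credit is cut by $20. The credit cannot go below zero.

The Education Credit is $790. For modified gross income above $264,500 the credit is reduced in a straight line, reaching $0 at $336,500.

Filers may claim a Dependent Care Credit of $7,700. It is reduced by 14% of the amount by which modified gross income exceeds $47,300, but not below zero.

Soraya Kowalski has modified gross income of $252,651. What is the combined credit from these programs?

$790

Low-Income Housing Credit: income exceeds $205,900 by $46,751 → 94 increments × $20 = $1,880 ≥ base, so the credit is $0.
Education Credit: $252,651 is at or below the $264,500 threshold, so the full $790 applies.
Dependent Care Credit: 14% of the $205,351 excess over $47,300 is $28,749.14 ≥ base, so the credit is $0.
Total: $0 + $790 + $0 = $790.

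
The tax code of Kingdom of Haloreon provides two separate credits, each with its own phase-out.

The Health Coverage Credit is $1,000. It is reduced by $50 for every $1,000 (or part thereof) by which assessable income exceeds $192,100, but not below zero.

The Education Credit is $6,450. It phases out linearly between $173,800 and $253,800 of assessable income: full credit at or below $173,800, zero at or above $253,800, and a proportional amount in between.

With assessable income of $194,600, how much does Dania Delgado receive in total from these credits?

$5,623

Health Coverage Credit: income exceeds $192,100 by $2,500, which is 3 full-or-partial $1,000 increments; reduction = 3 × $50 = $150, leaving $850.
Education Credit: $194,600 is $20,800 into a $80,000 phase-out range, leaving 59,200/80,000 of the credit: $6,450 × 59,200/80,000 = $4,773.
Total: $850 + $4,773 = $5,623.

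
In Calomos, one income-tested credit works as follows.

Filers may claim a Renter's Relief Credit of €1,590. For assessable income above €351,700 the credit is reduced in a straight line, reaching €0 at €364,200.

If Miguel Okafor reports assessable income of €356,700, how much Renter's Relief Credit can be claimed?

€954

Renter's Relief Credit: €356,700 is €5,000 into a €12,500 phase-out range, leaving 7,500/12,500 of the credit: €1,590 × 7,500/12,500 = €954.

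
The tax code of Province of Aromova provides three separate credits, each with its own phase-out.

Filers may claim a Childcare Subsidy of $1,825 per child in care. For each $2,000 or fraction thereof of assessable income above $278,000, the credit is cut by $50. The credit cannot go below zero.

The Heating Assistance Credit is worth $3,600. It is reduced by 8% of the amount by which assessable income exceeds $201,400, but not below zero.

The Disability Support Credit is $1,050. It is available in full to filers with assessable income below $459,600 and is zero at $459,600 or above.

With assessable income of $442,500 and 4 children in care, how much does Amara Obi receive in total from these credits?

$4,200

Childcare Subsidy: base = 4 × $1,825 = $7,300. income exceeds $278,000 by $164,500, which is 83 full-or-partial $2,000 increments; reduction = 83 × $50 = $4,150, leaving $3,150.
Heating Assistance Credit: 8% of the $241,100 excess over $201,400 is $19,288 ≥ base, so the credit is $0.
Disability Support Credit: $442,500 is below the $459,600 cutoff, so the full $1,050 applies.
Total: $3,150 + $0 + $1,050 = $4,200.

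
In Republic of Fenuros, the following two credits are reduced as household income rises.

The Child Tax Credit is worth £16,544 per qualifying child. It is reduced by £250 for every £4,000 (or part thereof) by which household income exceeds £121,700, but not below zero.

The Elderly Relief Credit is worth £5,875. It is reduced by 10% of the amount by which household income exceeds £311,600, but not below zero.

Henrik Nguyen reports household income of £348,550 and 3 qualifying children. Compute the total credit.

£37,562

Child Tax Credit: base = 3 × £16,544 = £49,632. income exceeds £121,700 by £226,850, which is 57 full-or-partial £4,000 increments; reduction = 57 × £250 = £14,250, leaving £35,382.
Elderly Relief Credit: 10% of the £36,950 excess over £311,600 is £3,695; credit = £5,875 − £3,695 = £2,180.
Total: £35,382 + £2,180 = £37,562.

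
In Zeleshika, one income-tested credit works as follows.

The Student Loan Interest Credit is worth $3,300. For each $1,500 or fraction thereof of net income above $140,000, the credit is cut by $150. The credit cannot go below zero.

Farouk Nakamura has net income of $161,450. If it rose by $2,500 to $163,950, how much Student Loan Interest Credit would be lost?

$150

At $161,450 — income exceeds $140,000 by $21,450, which is 15 full-or-partial $1,500 increments; reduction = 15 × $150 = $2,250, leaving $1,050.
At $163,950 — income exceeds $140,000 by $23,950, which is 16 full-or-partial $1,500 increments; reduction = 16 × $150 = $2,400, leaving $900.
Lost: $1,050 − $900 = $150.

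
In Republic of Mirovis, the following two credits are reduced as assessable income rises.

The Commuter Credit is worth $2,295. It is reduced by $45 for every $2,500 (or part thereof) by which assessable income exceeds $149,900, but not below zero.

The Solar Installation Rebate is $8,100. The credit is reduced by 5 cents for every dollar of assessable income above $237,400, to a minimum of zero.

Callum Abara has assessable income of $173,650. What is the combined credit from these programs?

$9,945

Commuter Credit: income exceeds $149,900 by $23,750, which is 10 full-or-partial $2,500 increments; reduction = 10 × $45 = $450, leaving $1,845.
Solar Installation Rebate: $173,650 is at or below the $237,400 threshold, so the full $8,100 applies.
Total: $1,845 + $8,100 = $9,945.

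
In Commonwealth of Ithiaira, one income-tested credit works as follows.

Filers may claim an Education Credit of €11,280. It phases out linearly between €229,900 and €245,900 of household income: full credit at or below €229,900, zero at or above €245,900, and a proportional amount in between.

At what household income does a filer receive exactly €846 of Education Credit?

€244,700

€846 is 846/11,280 of the full €11,280, so 10,434/11,280 of the €16,000 range has been used: income = €229,900 + €16,000 × 10,434/11,280 = €244,700.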